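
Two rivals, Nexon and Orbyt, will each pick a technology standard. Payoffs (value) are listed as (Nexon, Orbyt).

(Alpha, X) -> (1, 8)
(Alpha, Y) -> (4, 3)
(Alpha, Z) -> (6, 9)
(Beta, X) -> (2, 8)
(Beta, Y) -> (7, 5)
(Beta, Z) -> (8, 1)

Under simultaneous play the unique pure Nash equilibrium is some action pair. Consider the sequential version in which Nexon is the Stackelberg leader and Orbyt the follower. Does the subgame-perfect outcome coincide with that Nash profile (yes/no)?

Solve by backward induction (Nexon leads).
- Alpha: BR = Z, leader payoff 6.
- Beta: BR = X, leader payoff 2.
Maximizing over 6, 2, Nexon chooses Alpha. Subgame-perfect outcome: (Alpha, Z) with payoffs (6, 9).
Under simultaneous play:
Nexon's best replies: X→Beta; Y→Beta; Z→Beta.
Orbyt's best replies: Alpha→Z; Beta→X.
The unique mutual best reply is (Beta, X), giving (2, 8).
Sequential outcome (Alpha, Z) differs from the Nash profile (Beta, X).

no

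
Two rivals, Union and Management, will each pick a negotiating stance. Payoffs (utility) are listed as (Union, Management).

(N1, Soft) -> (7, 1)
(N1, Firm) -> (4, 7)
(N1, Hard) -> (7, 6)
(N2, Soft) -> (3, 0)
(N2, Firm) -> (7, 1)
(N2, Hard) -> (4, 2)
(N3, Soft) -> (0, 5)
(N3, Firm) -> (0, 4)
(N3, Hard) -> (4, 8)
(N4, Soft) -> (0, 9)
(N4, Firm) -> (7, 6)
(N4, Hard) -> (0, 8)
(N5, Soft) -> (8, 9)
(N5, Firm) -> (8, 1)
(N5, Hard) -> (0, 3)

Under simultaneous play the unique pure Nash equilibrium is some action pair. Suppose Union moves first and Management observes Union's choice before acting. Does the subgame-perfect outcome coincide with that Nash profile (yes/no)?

Management best-responds to each possible Union move:
- N1: Management compares 1, 7, 6 and picks Firm; Union would get 4.
- N2: Management compares 0, 1, 2 and picks Hard; Union would get 4.
- N3: Management compares 5, 4, 8 and picks Hard; Union would get 4.
- N4: Management compares 9, 6, 8 and picks Soft; Union would get 0.
- N5: Management compares 9, 1, 3 and picks Soft; Union would get 8.
Union's induced payoffs are 4, 4, 4, 0, 8, so Union commits to N5. Subgame-perfect outcome: (N5, Soft) with payoffs (8, 9).
Under simultaneous play:
Union's best replies: Soft→N5; Firm→N5; Hard→N1.
Management's best replies: N1→Firm; N2→Hard; N3→Hard; N4→Soft; N5→Soft.
Only (N5, Soft) has each player best-responding; Nash payoffs (8, 9).
Sequential outcome (N5, Soft) coincides with the Nash profile (N5, Soft).

yes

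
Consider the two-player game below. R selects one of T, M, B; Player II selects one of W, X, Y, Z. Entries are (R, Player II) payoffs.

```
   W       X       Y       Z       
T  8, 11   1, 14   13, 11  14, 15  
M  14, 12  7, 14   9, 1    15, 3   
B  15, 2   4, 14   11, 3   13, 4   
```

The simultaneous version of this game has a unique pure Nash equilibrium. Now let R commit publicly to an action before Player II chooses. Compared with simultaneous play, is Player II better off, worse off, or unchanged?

Player II best-responds to each possible R move:
- T: Player II compares 11, 14, 11, 15 and picks Z; R would get 14.
- M: Player II compares 12, 14, 1, 3 and picks X; R would get 7.
- B: Player II compares 2, 14, 3, 4 and picks X; R would get 4.
R's induced payoffs are 14, 7, 4, so R commits to T. Subgame-perfect outcome: (T, Z) with payoffs (14, 15).
For the simultaneous game, intersect best replies.
R's best replies: W→B; X→M; Y→T; Z→M.
Player II's best replies: T→Z; M→X; B→X.
Only (M, X) has each player best-responding; Nash payoffs (7, 14).
Player II earns 15 sequentially versus 14 at the Nash outcome: better off.

better off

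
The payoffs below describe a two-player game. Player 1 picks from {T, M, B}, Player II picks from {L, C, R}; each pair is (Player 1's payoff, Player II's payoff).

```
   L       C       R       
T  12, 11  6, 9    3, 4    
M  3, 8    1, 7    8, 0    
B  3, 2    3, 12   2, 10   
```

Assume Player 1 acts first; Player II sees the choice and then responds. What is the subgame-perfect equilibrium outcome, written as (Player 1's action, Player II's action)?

Work backward from Player II's decision.
- T: BR = L, leader payoff 12.
- M: BR = L, leader payoff 3.
- B: BR = C, leader payoff 3.
Player 1's induced payoffs are 12, 3, 3, so Player 1 commits to T. Subgame-perfect outcome: (T, L) with payoffs (12, 11).

(T, L)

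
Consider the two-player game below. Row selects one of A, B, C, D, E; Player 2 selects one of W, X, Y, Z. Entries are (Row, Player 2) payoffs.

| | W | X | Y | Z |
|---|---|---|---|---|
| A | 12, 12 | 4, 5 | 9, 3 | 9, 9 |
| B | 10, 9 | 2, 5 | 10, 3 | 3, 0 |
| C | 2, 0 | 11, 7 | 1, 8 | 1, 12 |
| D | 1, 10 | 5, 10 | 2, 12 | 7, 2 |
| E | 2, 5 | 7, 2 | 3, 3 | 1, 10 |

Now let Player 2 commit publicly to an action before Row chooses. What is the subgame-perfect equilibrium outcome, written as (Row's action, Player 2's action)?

(A, W)

Backward induction with Player 2 moving first.
- W: Row compares 12, 10, 2, 1, 2 and picks A; Player 2 would get 12.
- X: Row compares 4, 2, 11, 5, 7 and picks C; Player 2 would get 7.
- Y: Row compares 9, 10, 1, 2, 3 and picks B; Player 2 would get 3.
- Z: Row compares 9, 3, 1, 7, 1 and picks A; Player 2 would get 9.
Maximizing over 12, 7, 3, 9, Player 2 chooses W. Subgame-perfect outcome: (A, W) with payoffs (12, 12).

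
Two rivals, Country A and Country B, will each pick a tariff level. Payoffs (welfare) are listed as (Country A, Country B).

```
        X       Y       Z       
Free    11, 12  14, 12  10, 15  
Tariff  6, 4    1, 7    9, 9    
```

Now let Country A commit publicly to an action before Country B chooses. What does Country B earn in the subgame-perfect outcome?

15

Country B best-responds to each possible Country A move:
- Free → Country B plays Z (best of 12, 12, 15); Country A gets 10.
- Tariff → Country B plays Z (best of 4, 7, 9); Country A gets 9.
Maximizing over 10, 9, Country A chooses Free. Subgame-perfect outcome: (Free, Z) with payoffs (10, 15).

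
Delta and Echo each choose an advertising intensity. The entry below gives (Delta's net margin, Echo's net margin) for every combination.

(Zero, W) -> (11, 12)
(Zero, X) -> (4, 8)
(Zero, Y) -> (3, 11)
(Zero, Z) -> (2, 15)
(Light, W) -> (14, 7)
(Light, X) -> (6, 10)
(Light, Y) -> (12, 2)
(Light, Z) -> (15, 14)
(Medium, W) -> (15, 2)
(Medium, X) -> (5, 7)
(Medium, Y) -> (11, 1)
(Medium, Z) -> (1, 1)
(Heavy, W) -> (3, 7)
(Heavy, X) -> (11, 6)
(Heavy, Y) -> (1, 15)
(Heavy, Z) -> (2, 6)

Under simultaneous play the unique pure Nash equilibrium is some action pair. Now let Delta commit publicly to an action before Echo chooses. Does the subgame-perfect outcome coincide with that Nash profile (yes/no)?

yes

Work backward from Echo's decision.
- Zero: BR = Z, leader payoff 2.
- Light: BR = Z, leader payoff 15.
- Medium: BR = X, leader payoff 5.
- Heavy: BR = Y, leader payoff 1.
Among 2, 15, 5, 1, the best is 15 at Light. Subgame-perfect outcome: (Light, Z) with payoffs (15, 14).
Now find the simultaneous Nash equilibrium.
Delta's best replies: W→Medium; X→Heavy; Y→Light; Z→Light.
Echo's best replies: Zero→Z; Light→Z; Medium→X; Heavy→Y.
Only (Light, Z) has each player best-responding; Nash payoffs (15, 14).
Sequential outcome (Light, Z) coincides with the Nash profile (Light, Z).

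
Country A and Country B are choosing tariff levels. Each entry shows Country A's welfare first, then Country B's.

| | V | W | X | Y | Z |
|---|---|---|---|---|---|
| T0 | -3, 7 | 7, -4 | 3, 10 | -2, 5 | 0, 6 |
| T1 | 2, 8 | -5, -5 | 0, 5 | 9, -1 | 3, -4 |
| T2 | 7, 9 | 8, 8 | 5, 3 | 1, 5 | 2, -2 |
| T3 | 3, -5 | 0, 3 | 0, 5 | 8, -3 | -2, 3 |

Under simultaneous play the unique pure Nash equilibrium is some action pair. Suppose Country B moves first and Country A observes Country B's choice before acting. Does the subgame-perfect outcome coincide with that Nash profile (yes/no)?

yes

Backward induction with Country B moving first.
- V: BR = T2, leader payoff 9.
- W: BR = T2, leader payoff 8.
- X: BR = T2, leader payoff 3.
- Y: BR = T1, leader payoff -1.
- Z: BR = T1, leader payoff -4.
Maximizing over 9, 8, 3, -1, -4, Country B chooses V. Subgame-perfect outcome: (T2, V) with payoffs (7, 9).
Now find the simultaneous Nash equilibrium.
Country A's best replies: V→T2; W→T2; X→T2; Y→T1; Z→T1.
Country B's best replies: T0→X; T1→V; T2→V; T3→X.
The unique mutual best reply is (T2, V), giving (7, 9).
Sequential outcome (T2, V) coincides with the Nash profile (T2, V).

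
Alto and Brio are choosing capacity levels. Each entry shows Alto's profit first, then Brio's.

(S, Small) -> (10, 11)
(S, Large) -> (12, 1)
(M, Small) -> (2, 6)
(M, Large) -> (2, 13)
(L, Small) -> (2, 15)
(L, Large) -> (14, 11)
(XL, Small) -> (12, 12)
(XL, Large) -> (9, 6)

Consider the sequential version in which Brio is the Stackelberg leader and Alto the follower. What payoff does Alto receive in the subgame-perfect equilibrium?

Alto best-responds to each possible Brio move:
- Small → Alto plays XL (best of 10, 2, 2, 12); Brio gets 12.
- Large → Alto plays L (best of 12, 2, 14, 9); Brio gets 11.
Maximizing over 12, 11, Brio chooses Small. Subgame-perfect outcome: (XL, Small) with payoffs (12, 12).

12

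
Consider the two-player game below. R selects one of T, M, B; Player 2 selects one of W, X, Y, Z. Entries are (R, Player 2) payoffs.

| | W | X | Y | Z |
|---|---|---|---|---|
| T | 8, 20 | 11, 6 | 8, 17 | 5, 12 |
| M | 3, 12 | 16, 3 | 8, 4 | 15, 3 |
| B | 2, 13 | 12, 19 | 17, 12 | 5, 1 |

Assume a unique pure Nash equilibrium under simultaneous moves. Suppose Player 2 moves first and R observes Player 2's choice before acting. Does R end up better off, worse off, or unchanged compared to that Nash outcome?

unchanged

Backward induction with Player 2 moving first.
- W → R plays T (best of 8, 3, 2); Player 2 gets 20.
- X → R plays M (best of 11, 16, 12); Player 2 gets 3.
- Y → R plays B (best of 8, 8, 17); Player 2 gets 12.
- Z → R plays M (best of 5, 15, 5); Player 2 gets 3.
Player 2's induced payoffs are 20, 3, 12, 3, so Player 2 commits to W. Subgame-perfect outcome: (T, W) with payoffs (8, 20).
Now find the simultaneous Nash equilibrium.
R's best replies: W→T; X→M; Y→B; Z→M.
Player 2's best replies: T→W; M→W; B→X.
Only (T, W) has each player best-responding; Nash payoffs (8, 20).
R earns 8 sequentially versus 8 at the Nash outcome: unchanged.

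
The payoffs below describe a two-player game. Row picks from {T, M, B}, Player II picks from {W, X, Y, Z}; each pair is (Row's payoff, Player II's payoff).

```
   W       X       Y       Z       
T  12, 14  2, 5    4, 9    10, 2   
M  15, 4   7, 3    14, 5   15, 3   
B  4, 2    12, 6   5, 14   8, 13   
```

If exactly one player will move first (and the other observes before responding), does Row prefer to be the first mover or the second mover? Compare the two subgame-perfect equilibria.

first

If Row leads: Player II's best replies are T→W, M→Y, B→Y; Row's induced payoffs 12, 14, 5; outcome (M, Y), payoffs (14, 5).
If Player II leads: Row's best replies are W→M, X→B, Y→M, Z→M; Player II's induced payoffs 4, 6, 5, 3; outcome (B, X), payoffs (12, 6).
Row gets 14 moving first and 12 moving second, so Row prefers to move first.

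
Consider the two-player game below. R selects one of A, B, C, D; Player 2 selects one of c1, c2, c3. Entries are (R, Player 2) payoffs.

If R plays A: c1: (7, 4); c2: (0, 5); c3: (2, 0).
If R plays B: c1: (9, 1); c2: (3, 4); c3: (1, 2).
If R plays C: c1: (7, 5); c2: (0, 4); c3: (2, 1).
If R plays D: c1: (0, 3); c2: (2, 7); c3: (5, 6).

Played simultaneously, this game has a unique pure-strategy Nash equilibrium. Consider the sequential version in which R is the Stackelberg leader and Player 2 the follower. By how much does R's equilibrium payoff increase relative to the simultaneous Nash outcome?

4

Work backward from Player 2's decision.
- A: BR = c2, leader payoff 0.
- B: BR = c2, leader payoff 3.
- C: BR = c1, leader payoff 7.
- D: BR = c2, leader payoff 2.
Maximizing over 0, 3, 7, 2, R chooses C. Subgame-perfect outcome: (C, c1) with payoffs (7, 5).
Now find the simultaneous Nash equilibrium.
R's best replies: c1→B; c2→B; c3→D.
Player 2's best replies: A→c2; B→c2; C→c1; D→c2.
The unique mutual best reply is (B, c2), giving (3, 4).
R's commitment gain: 7 − 3 = 4.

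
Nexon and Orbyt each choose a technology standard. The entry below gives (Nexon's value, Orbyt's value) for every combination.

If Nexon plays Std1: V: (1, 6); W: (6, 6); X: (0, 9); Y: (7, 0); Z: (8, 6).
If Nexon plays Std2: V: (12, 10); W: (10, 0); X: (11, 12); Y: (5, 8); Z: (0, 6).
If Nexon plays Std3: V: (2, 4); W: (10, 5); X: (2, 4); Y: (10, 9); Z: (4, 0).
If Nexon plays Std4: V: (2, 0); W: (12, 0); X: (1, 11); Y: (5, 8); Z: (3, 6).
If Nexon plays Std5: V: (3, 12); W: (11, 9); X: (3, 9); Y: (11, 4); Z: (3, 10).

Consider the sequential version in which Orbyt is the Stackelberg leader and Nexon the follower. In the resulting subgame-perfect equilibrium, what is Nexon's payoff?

Backward induction with Orbyt moving first.
- V: BR = Std2, leader payoff 10.
- W: BR = Std4, leader payoff 0.
- X: BR = Std2, leader payoff 12.
- Y: BR = Std5, leader payoff 4.
- Z: BR = Std1, leader payoff 6.
Orbyt's induced payoffs are 10, 0, 12, 4, 6, so Orbyt commits to X. Subgame-perfect outcome: (Std2, X) with payoffs (11, 12).

11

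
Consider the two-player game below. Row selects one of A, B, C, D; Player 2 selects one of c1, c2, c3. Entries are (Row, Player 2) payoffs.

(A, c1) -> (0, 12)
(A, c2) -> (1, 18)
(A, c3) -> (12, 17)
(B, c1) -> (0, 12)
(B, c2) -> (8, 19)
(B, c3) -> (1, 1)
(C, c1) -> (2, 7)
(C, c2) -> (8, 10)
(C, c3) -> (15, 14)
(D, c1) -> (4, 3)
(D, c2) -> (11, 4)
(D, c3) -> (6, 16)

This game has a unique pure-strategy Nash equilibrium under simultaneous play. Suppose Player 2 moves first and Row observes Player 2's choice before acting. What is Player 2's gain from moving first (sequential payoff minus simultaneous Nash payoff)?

Row best-responds to each possible Player 2 move:
- c1 → Row plays D (best of 0, 0, 2, 4); Player 2 gets 3.
- c2 → Row plays D (best of 1, 8, 8, 11); Player 2 gets 4.
- c3 → Row plays C (best of 12, 1, 15, 6); Player 2 gets 14.
Player 2's induced payoffs are 3, 4, 14, so Player 2 commits to c3. Subgame-perfect outcome: (C, c3) with payoffs (15, 14).
Now find the simultaneous Nash equilibrium.
Row's best replies: c1→D; c2→D; c3→C.
Player 2's best replies: A→c2; B→c2; C→c3; D→c3.
Only (C, c3) has each player best-responding; Nash payoffs (15, 14).
Player 2's commitment gain: 14 − 14 = 0.

0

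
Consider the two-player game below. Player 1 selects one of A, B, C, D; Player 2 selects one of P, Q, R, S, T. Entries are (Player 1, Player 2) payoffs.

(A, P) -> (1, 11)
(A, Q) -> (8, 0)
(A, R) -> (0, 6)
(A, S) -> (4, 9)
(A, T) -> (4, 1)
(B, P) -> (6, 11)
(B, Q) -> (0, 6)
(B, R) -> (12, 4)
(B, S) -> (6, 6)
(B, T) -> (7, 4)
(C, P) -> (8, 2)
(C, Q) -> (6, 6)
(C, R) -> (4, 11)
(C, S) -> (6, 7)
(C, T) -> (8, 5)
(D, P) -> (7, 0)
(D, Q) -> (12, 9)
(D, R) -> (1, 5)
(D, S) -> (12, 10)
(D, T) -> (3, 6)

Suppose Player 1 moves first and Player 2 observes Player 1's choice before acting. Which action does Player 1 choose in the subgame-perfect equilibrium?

D

Solve by backward induction (Player 1 leads).
- A → Player 2 plays P (best of 11, 0, 6, 9, 1); Player 1 gets 1.
- B → Player 2 plays P (best of 11, 6, 4, 6, 4); Player 1 gets 6.
- C → Player 2 plays R (best of 2, 6, 11, 7, 5); Player 1 gets 4.
- D → Player 2 plays S (best of 0, 9, 5, 10, 6); Player 1 gets 12.
Maximizing over 1, 6, 4, 12, Player 1 chooses D. Subgame-perfect outcome: (D, S) with payoffs (12, 10).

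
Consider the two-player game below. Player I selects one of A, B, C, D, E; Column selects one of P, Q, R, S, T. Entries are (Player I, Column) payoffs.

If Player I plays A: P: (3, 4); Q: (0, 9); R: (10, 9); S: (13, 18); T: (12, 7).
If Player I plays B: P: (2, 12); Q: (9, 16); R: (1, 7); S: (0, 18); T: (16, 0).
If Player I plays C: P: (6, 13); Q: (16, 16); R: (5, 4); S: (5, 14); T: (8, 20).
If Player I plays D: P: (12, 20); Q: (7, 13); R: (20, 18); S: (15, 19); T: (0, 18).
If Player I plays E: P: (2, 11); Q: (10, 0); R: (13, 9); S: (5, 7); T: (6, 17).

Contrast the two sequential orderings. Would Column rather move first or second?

If Player I leads: Column's best replies are A→S, B→S, C→T, D→P, E→T; Player I's induced payoffs 13, 0, 8, 12, 6; outcome (A, S), payoffs (13, 18).
If Column leads: Player I's best replies are P→D, Q→C, R→D, S→D, T→B; Column's induced payoffs 20, 16, 18, 19, 0; outcome (D, P), payoffs (12, 20).
Column gets 20 moving first and 18 moving second, so Column prefers to move first.

first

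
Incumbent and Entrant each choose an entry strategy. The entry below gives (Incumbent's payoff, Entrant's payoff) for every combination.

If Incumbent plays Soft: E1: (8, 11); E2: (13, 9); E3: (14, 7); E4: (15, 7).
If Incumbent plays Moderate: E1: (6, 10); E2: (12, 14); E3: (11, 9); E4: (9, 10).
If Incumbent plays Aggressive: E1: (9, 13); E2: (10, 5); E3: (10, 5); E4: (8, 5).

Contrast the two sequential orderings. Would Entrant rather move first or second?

second

If Incumbent leads: Entrant's best replies are Soft→E1, Moderate→E2, Aggressive→E1; Incumbent's induced payoffs 8, 12, 9; outcome (Moderate, E2), payoffs (12, 14).
If Entrant leads: Incumbent's best replies are E1→Aggressive, E2→Soft, E3→Soft, E4→Soft; Entrant's induced payoffs 13, 9, 7, 7; outcome (Aggressive, E1), payoffs (9, 13).
Entrant gets 13 moving first and 14 moving second, so Entrant prefers to move second.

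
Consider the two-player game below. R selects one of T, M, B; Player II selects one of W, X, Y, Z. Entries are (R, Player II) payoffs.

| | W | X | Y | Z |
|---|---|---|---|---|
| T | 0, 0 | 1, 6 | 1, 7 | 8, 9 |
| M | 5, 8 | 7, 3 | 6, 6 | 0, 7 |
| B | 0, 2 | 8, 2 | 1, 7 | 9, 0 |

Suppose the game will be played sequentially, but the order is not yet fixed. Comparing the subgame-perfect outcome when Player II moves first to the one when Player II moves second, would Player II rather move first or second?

If R leads: Player II's best replies are T→Z, M→W, B→Y; R's induced payoffs 8, 5, 1; outcome (T, Z), payoffs (8, 9).
If Player II leads: R's best replies are W→M, X→B, Y→M, Z→B; Player II's induced payoffs 8, 2, 6, 0; outcome (M, W), payoffs (5, 8).
Player II gets 8 moving first and 9 moving second, so Player II prefers to move second.

second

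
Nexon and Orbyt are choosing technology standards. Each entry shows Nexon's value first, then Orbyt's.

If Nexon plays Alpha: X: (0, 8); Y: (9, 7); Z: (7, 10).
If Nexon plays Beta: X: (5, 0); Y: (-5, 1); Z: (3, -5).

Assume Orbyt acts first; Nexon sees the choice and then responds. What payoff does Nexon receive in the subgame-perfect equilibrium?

7

Work backward from Nexon's decision.
- X → Nexon plays Beta (best of 0, 5); Orbyt gets 0.
- Y → Nexon plays Alpha (best of 9, -5); Orbyt gets 7.
- Z → Nexon plays Alpha (best of 7, 3); Orbyt gets 10.
Orbyt's induced payoffs are 0, 7, 10, so Orbyt commits to Z. Subgame-perfect outcome: (Alpha, Z) with payoffs (7, 10).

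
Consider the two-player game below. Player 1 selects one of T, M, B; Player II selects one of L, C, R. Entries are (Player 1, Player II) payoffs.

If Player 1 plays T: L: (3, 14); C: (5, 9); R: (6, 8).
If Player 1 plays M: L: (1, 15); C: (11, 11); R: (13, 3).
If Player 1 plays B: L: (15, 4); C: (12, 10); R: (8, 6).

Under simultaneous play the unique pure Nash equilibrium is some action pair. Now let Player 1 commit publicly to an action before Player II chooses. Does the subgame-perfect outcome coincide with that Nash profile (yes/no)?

yes

Player II best-responds to each possible Player 1 move:
- T → Player II plays L (best of 14, 9, 8); Player 1 gets 3.
- M → Player II plays L (best of 15, 11, 3); Player 1 gets 1.
- B → Player II plays C (best of 4, 10, 6); Player 1 gets 12.
Player 1's induced payoffs are 3, 1, 12, so Player 1 commits to B. Subgame-perfect outcome: (B, C) with payoffs (12, 10).
Now find the simultaneous Nash equilibrium.
Player 1's best replies: L→B; C→B; R→M.
Player II's best replies: T→L; M→L; B→C.
Only (B, C) has each player best-responding; Nash payoffs (12, 10).
Sequential outcome (B, C) coincides with the Nash profile (B, C).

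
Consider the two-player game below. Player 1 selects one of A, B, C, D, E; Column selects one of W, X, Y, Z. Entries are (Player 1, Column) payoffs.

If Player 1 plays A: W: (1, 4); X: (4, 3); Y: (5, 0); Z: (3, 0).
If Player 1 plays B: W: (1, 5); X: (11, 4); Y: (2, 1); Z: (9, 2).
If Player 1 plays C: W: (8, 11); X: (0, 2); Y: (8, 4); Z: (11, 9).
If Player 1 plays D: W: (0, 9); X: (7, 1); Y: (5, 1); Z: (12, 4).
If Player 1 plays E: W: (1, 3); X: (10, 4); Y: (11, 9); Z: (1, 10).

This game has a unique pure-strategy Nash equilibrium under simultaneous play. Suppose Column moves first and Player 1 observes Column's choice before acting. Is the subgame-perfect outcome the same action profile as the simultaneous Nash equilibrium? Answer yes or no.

yes

Player 1 best-responds to each possible Column move:
- W: Player 1 compares 1, 1, 8, 0, 1 and picks C; Column would get 11.
- X: Player 1 compares 4, 11, 0, 7, 10 and picks B; Column would get 4.
- Y: Player 1 compares 5, 2, 8, 5, 11 and picks E; Column would get 9.
- Z: Player 1 compares 3, 9, 11, 12, 1 and picks D; Column would get 4.
Among 11, 4, 9, 4, the best is 11 at W. Subgame-perfect outcome: (C, W) with payoffs (8, 11).
Under simultaneous play:
Player 1's best replies: W→C; X→B; Y→E; Z→D.
Column's best replies: A→W; B→W; C→W; D→W; E→Z.
The unique mutual best reply is (C, W), giving (8, 11).
Sequential outcome (C, W) coincides with the Nash profile (C, W).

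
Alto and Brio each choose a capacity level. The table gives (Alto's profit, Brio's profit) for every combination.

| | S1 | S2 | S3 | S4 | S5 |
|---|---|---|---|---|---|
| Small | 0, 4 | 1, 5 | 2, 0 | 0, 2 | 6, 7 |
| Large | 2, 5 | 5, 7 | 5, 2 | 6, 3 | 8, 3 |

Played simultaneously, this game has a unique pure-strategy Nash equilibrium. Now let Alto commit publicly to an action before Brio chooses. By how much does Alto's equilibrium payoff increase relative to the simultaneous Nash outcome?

Solve by backward induction (Alto leads).
- Small: BR = S5, leader payoff 6.
- Large: BR = S2, leader payoff 5.
Alto's induced payoffs are 6, 5, so Alto commits to Small. Subgame-perfect outcome: (Small, S5) with payoffs (6, 7).
For the simultaneous game, intersect best replies.
Alto's best replies: S1→Large; S2→Large; S3→Large; S4→Large; S5→Large.
Brio's best replies: Small→S5; Large→S2.
Only (Large, S2) has each player best-responding; Nash payoffs (5, 7).
Alto's commitment gain: 6 − 5 = 1.

1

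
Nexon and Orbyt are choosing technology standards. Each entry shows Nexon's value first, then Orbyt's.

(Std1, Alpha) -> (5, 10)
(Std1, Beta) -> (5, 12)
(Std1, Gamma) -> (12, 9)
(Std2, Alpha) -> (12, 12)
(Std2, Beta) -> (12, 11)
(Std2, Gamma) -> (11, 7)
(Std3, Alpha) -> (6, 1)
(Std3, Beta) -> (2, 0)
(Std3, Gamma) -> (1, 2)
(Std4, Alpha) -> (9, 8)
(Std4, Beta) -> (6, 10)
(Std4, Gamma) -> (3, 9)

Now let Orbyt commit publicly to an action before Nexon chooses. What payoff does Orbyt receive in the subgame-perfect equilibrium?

Backward induction with Orbyt moving first.
- Alpha: BR = Std2, leader payoff 12.
- Beta: BR = Std2, leader payoff 11.
- Gamma: BR = Std1, leader payoff 9.
Orbyt's induced payoffs are 12, 11, 9, so Orbyt commits to Alpha. Subgame-perfect outcome: (Std2, Alpha) with payoffs (12, 12).

12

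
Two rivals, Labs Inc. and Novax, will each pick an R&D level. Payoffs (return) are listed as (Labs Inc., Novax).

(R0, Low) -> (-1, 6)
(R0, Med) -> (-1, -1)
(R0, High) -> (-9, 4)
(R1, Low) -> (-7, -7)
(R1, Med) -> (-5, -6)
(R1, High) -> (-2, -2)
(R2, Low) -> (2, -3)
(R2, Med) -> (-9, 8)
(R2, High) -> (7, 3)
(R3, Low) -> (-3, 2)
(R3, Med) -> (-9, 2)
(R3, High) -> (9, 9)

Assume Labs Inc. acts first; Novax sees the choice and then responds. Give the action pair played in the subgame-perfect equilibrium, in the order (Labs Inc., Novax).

(R3, High)

Solve by backward induction (Labs Inc. leads).
- R0 → Novax plays Low (best of 6, -1, 4); Labs Inc. gets -1.
- R1 → Novax plays High (best of -7, -6, -2); Labs Inc. gets -2.
- R2 → Novax plays Med (best of -3, 8, 3); Labs Inc. gets -9.
- R3 → Novax plays High (best of 2, 2, 9); Labs Inc. gets 9.
Among -1, -2, -9, 9, the best is 9 at R3. Subgame-perfect outcome: (R3, High) with payoffs (9, 9).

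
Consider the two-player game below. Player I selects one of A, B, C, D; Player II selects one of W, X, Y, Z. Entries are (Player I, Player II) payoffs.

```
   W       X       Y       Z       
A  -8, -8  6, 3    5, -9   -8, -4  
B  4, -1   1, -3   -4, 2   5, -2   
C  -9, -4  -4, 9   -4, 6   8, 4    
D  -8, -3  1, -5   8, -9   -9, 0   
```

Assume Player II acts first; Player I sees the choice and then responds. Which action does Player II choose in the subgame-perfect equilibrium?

Z

Solve by backward induction (Player II leads).
- W → Player I plays B (best of -8, 4, -9, -8); Player II gets -1.
- X → Player I plays A (best of 6, 1, -4, 1); Player II gets 3.
- Y → Player I plays D (best of 5, -4, -4, 8); Player II gets -9.
- Z → Player I plays C (best of -8, 5, 8, -9); Player II gets 4.
Among -1, 3, -9, 4, the best is 4 at Z. Subgame-perfect outcome: (C, Z) with payoffs (8, 4).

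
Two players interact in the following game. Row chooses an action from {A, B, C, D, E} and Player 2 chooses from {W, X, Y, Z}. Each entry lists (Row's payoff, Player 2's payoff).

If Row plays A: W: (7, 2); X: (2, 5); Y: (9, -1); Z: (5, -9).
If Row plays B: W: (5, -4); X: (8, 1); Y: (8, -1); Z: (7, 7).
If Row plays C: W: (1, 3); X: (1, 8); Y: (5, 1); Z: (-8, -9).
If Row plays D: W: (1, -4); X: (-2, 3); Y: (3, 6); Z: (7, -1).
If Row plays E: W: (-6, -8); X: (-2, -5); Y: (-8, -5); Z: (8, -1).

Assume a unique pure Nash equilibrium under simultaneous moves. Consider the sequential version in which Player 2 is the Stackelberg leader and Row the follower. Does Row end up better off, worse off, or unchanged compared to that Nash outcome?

Work backward from Row's decision.
- W: Row compares 7, 5, 1, 1, -6 and picks A; Player 2 would get 2.
- X: Row compares 2, 8, 1, -2, -2 and picks B; Player 2 would get 1.
- Y: Row compares 9, 8, 5, 3, -8 and picks A; Player 2 would get -1.
- Z: Row compares 5, 7, -8, 7, 8 and picks E; Player 2 would get -1.
Player 2's induced payoffs are 2, 1, -1, -1, so Player 2 commits to W. Subgame-perfect outcome: (A, W) with payoffs (7, 2).
For the simultaneous game, intersect best replies.
Row's best replies: W→A; X→B; Y→A; Z→E.
Player 2's best replies: A→X; B→Z; C→X; D→Y; E→Z.
Only (E, Z) has each player best-responding; Nash payoffs (8, -1).
Row earns 7 sequentially versus 8 at the Nash outcome: worse off.

worse off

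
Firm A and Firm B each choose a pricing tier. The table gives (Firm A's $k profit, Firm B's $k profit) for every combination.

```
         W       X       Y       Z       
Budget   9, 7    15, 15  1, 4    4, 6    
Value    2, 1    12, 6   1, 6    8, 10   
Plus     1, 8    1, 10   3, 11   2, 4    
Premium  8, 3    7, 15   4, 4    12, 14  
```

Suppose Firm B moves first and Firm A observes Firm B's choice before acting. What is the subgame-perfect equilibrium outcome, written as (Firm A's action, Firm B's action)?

Solve by backward induction (Firm B leads).
- W: BR = Budget, leader payoff 7.
- X: BR = Budget, leader payoff 15.
- Y: BR = Premium, leader payoff 4.
- Z: BR = Premium, leader payoff 14.
Maximizing over 7, 15, 4, 14, Firm B chooses X. Subgame-perfect outcome: (Budget, X) with payoffs (15, 15).

(Budget, X)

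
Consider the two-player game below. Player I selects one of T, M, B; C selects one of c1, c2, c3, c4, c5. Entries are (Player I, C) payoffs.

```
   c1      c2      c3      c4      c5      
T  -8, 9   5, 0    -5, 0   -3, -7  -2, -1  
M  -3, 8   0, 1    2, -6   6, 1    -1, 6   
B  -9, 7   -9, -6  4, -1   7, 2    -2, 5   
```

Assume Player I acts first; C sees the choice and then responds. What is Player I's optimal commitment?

Backward induction with Player I moving first.
- T: C compares 9, 0, 0, -7, -1 and picks c1; Player I would get -8.
- M: C compares 8, 1, -6, 1, 6 and picks c1; Player I would get -3.
- B: C compares 7, -6, -1, 2, 5 and picks c1; Player I would get -9.
Among -8, -3, -9, the best is -3 at M. Subgame-perfect outcome: (M, c1) with payoffs (-3, 8).

M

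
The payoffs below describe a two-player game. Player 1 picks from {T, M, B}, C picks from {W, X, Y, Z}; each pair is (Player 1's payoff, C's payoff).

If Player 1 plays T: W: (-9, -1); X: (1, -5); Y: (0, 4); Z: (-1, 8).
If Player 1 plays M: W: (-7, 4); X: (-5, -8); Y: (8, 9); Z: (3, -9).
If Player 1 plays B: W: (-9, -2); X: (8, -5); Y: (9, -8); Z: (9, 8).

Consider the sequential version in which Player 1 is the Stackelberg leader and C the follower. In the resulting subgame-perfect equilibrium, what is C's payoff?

8

C best-responds to each possible Player 1 move:
- T: BR = Z, leader payoff -1.
- M: BR = Y, leader payoff 8.
- B: BR = Z, leader payoff 9.
Maximizing over -1, 8, 9, Player 1 chooses B. Subgame-perfect outcome: (B, Z) with payoffs (9, 8).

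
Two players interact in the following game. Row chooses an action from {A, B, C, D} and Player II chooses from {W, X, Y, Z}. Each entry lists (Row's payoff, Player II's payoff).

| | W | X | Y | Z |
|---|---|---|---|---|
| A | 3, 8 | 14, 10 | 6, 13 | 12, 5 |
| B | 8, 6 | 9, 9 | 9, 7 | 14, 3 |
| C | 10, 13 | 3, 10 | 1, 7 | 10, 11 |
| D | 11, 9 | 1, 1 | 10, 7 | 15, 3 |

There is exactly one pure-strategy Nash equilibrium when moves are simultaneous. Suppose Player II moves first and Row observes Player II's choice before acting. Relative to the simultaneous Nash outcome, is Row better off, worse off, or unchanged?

better off

Row best-responds to each possible Player II move:
- W → Row plays D (best of 3, 8, 10, 11); Player II gets 9.
- X → Row plays A (best of 14, 9, 3, 1); Player II gets 10.
- Y → Row plays D (best of 6, 9, 1, 10); Player II gets 7.
- Z → Row plays D (best of 12, 14, 10, 15); Player II gets 3.
Maximizing over 9, 10, 7, 3, Player II chooses X. Subgame-perfect outcome: (A, X) with payoffs (14, 10).
Under simultaneous play:
Row's best replies: W→D; X→A; Y→D; Z→D.
Player II's best replies: A→Y; B→X; C→W; D→W.
Only (D, W) has each player best-responding; Nash payoffs (11, 9).
Row earns 14 sequentially versus 11 at the Nash outcome: better off.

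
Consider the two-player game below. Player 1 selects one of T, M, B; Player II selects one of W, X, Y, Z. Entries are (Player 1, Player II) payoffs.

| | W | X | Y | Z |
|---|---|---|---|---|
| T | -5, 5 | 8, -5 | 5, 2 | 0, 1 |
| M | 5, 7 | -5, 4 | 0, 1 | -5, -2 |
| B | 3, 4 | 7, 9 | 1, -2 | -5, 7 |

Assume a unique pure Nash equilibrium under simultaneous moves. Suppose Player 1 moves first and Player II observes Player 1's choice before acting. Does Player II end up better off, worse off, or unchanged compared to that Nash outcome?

better off

Player II best-responds to each possible Player 1 move:
- T: Player II compares 5, -5, 2, 1 and picks W; Player 1 would get -5.
- M: Player II compares 7, 4, 1, -2 and picks W; Player 1 would get 5.
- B: Player II compares 4, 9, -2, 7 and picks X; Player 1 would get 7.
Player 1's induced payoffs are -5, 5, 7, so Player 1 commits to B. Subgame-perfect outcome: (B, X) with payoffs (7, 9).
Under simultaneous play:
Player 1's best replies: W→M; X→T; Y→T; Z→T.
Player II's best replies: T→W; M→W; B→X.
The unique mutual best reply is (M, W), giving (5, 7).
Player II earns 9 sequentially versus 7 at the Nash outcome: better off.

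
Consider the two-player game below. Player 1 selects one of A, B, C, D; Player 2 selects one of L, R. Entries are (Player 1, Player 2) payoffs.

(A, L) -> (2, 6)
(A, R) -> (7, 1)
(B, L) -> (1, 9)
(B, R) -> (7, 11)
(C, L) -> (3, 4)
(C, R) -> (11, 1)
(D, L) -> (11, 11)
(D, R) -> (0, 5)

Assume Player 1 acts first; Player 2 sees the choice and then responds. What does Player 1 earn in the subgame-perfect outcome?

11

Solve by backward induction (Player 1 leads).
- A → Player 2 plays L (best of 6, 1); Player 1 gets 2.
- B → Player 2 plays R (best of 9, 11); Player 1 gets 7.
- C → Player 2 plays L (best of 4, 1); Player 1 gets 3.
- D → Player 2 plays L (best of 11, 5); Player 1 gets 11.
Maximizing over 2, 7, 3, 11, Player 1 chooses D. Subgame-perfect outcome: (D, L) with payoffs (11, 11).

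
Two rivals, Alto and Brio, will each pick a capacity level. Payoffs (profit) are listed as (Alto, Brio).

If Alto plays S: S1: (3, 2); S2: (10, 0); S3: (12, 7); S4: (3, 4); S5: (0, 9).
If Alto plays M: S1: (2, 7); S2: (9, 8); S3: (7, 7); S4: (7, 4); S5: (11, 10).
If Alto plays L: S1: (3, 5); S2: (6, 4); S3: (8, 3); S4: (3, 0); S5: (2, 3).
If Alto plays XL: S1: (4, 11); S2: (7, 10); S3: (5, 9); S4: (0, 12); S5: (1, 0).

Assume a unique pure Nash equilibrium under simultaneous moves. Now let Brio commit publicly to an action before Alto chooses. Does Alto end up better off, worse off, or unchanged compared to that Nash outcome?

worse off

Backward induction with Brio moving first.
- S1 → Alto plays XL (best of 3, 2, 3, 4); Brio gets 11.
- S2 → Alto plays S (best of 10, 9, 6, 7); Brio gets 0.
- S3 → Alto plays S (best of 12, 7, 8, 5); Brio gets 7.
- S4 → Alto plays M (best of 3, 7, 3, 0); Brio gets 4.
- S5 → Alto plays M (best of 0, 11, 2, 1); Brio gets 10.
Among 11, 0, 7, 4, 10, the best is 11 at S1. Subgame-perfect outcome: (XL, S1) with payoffs (4, 11).
Now find the simultaneous Nash equilibrium.
Alto's best replies: S1→XL; S2→S; S3→S; S4→M; S5→M.
Brio's best replies: S→S5; M→S5; L→S1; XL→S4.
The unique mutual best reply is (M, S5), giving (11, 10).
Alto earns 4 sequentially versus 11 at the Nash outcome: worse off.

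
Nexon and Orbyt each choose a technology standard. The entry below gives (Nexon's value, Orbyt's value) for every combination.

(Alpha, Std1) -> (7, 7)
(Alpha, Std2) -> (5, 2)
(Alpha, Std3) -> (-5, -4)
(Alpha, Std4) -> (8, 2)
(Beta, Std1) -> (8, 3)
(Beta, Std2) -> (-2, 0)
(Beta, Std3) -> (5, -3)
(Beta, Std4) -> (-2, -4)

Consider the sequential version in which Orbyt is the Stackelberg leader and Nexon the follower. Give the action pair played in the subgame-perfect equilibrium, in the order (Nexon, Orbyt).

Backward induction with Orbyt moving first.
- Std1: Nexon compares 7, 8 and picks Beta; Orbyt would get 3.
- Std2: Nexon compares 5, -2 and picks Alpha; Orbyt would get 2.
- Std3: Nexon compares -5, 5 and picks Beta; Orbyt would get -3.
- Std4: Nexon compares 8, -2 and picks Alpha; Orbyt would get 2.
Among 3, 2, -3, 2, the best is 3 at Std1. Subgame-perfect outcome: (Beta, Std1) with payoffs (8, 3).

(Beta, Std1)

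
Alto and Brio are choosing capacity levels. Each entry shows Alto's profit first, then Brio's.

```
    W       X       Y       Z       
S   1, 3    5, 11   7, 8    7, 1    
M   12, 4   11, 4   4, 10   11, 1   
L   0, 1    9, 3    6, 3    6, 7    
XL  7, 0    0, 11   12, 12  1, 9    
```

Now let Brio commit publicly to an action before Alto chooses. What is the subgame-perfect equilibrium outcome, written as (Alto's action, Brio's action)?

(XL, Y)

Solve by backward induction (Brio leads).
- W: Alto compares 1, 12, 0, 7 and picks M; Brio would get 4.
- X: Alto compares 5, 11, 9, 0 and picks M; Brio would get 4.
- Y: Alto compares 7, 4, 6, 12 and picks XL; Brio would get 12.
- Z: Alto compares 7, 11, 6, 1 and picks M; Brio would get 1.
Maximizing over 4, 4, 12, 1, Brio chooses Y. Subgame-perfect outcome: (XL, Y) with payoffs (12, 12).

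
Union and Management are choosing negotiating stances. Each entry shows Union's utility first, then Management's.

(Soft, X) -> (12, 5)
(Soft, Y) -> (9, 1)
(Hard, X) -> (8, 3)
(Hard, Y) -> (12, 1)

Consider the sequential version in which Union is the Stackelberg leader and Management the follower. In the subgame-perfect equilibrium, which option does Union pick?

Management best-responds to each possible Union move:
- Soft: Management compares 5, 1 and picks X; Union would get 12.
- Hard: Management compares 3, 1 and picks X; Union would get 8.
Union's induced payoffs are 12, 8, so Union commits to Soft. Subgame-perfect outcome: (Soft, X) with payoffs (12, 5).

Soft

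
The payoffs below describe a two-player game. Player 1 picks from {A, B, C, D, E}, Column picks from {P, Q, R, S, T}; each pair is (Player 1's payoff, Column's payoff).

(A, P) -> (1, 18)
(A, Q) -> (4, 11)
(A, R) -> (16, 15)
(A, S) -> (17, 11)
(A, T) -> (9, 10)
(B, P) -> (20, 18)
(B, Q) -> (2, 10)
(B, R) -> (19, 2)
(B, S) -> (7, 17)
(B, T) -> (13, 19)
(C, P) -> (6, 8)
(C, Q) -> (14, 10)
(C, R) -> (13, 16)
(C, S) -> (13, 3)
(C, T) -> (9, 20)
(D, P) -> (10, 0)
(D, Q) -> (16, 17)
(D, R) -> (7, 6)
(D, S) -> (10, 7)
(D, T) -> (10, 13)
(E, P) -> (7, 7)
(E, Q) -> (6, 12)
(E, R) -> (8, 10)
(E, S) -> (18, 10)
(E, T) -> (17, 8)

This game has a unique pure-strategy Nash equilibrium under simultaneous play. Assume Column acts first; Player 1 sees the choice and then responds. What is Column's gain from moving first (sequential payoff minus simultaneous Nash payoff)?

1

Work backward from Player 1's decision.
- P: BR = B, leader payoff 18.
- Q: BR = D, leader payoff 17.
- R: BR = B, leader payoff 2.
- S: BR = E, leader payoff 10.
- T: BR = E, leader payoff 8.
Maximizing over 18, 17, 2, 10, 8, Column chooses P. Subgame-perfect outcome: (B, P) with payoffs (20, 18).
Now find the simultaneous Nash equilibrium.
Player 1's best replies: P→B; Q→D; R→B; S→E; T→E.
Column's best replies: A→P; B→T; C→T; D→Q; E→Q.
The unique mutual best reply is (D, Q), giving (16, 17).
Column's commitment gain: 18 − 17 = 1.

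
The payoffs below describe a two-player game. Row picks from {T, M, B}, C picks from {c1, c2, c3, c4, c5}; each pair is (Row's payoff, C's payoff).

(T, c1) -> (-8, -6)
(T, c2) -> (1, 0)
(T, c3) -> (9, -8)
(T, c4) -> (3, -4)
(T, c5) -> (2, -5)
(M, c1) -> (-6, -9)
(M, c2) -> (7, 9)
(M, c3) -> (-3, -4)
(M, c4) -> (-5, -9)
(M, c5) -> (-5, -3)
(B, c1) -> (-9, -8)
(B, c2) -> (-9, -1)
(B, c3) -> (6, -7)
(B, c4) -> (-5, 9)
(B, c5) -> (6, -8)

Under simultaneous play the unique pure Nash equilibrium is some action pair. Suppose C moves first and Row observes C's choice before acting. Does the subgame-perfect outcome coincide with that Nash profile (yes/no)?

Solve by backward induction (C leads).
- c1 → Row plays M (best of -8, -6, -9); C gets -9.
- c2 → Row plays M (best of 1, 7, -9); C gets 9.
- c3 → Row plays T (best of 9, -3, 6); C gets -8.
- c4 → Row plays T (best of 3, -5, -5); C gets -4.
- c5 → Row plays B (best of 2, -5, 6); C gets -8.
Maximizing over -9, 9, -8, -4, -8, C chooses c2. Subgame-perfect outcome: (M, c2) with payoffs (7, 9).
Now find the simultaneous Nash equilibrium.
Row's best replies: c1→M; c2→M; c3→T; c4→T; c5→B.
C's best replies: T→c2; M→c2; B→c4.
The unique mutual best reply is (M, c2), giving (7, 9).
Sequential outcome (M, c2) coincides with the Nash profile (M, c2).

yes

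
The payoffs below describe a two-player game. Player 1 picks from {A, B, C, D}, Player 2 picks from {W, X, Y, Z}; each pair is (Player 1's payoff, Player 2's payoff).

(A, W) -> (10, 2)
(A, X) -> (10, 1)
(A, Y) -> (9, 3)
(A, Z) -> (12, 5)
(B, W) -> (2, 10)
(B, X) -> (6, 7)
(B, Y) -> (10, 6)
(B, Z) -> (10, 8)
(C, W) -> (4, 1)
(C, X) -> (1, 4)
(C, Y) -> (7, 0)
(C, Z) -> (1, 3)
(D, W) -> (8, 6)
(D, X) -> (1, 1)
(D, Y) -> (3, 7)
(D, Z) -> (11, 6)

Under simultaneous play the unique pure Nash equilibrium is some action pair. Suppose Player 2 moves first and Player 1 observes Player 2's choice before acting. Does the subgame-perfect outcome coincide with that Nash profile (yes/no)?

no

Solve by backward induction (Player 2 leads).
- W → Player 1 plays A (best of 10, 2, 4, 8); Player 2 gets 2.
- X → Player 1 plays A (best of 10, 6, 1, 1); Player 2 gets 1.
- Y → Player 1 plays B (best of 9, 10, 7, 3); Player 2 gets 6.
- Z → Player 1 plays A (best of 12, 10, 1, 11); Player 2 gets 5.
Among 2, 1, 6, 5, the best is 6 at Y. Subgame-perfect outcome: (B, Y) with payoffs (10, 6).
Now find the simultaneous Nash equilibrium.
Player 1's best replies: W→A; X→A; Y→B; Z→A.
Player 2's best replies: A→Z; B→W; C→X; D→Y.
Only (A, Z) has each player best-responding; Nash payoffs (12, 5).
Sequential outcome (B, Y) differs from the Nash profile (A, Z).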